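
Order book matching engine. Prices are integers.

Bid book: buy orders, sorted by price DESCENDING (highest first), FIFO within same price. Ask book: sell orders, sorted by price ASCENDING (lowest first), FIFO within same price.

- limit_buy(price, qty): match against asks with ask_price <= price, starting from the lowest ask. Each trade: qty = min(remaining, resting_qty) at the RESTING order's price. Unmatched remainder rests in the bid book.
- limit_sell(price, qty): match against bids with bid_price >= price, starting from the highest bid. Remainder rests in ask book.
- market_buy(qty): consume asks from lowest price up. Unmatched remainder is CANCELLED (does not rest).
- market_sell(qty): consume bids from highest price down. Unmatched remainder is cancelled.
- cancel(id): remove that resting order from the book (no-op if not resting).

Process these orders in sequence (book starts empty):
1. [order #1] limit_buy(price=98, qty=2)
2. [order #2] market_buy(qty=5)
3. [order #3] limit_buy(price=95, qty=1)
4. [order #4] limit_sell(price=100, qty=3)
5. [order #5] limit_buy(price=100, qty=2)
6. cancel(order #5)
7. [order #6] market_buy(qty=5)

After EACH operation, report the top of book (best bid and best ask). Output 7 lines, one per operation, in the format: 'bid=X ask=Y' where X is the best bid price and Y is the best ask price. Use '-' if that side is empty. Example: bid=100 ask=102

After op 1 [order #1] limit_buy(price=98, qty=2): fills=none; bids=[#1:2@98] asks=[-]
After op 2 [order #2] market_buy(qty=5): fills=none; bids=[#1:2@98] asks=[-]
After op 3 [order #3] limit_buy(price=95, qty=1): fills=none; bids=[#1:2@98 #3:1@95] asks=[-]
After op 4 [order #4] limit_sell(price=100, qty=3): fills=none; bids=[#1:2@98 #3:1@95] asks=[#4:3@100]
After op 5 [order #5] limit_buy(price=100, qty=2): fills=#5x#4:2@100; bids=[#1:2@98 #3:1@95] asks=[#4:1@100]
After op 6 cancel(order #5): fills=none; bids=[#1:2@98 #3:1@95] asks=[#4:1@100]
After op 7 [order #6] market_buy(qty=5): fills=#6x#4:1@100; bids=[#1:2@98 #3:1@95] asks=[-]

Answer: bid=98 ask=-
bid=98 ask=-
bid=98 ask=-
bid=98 ask=100
bid=98 ask=100
bid=98 ask=100
bid=98 ask=-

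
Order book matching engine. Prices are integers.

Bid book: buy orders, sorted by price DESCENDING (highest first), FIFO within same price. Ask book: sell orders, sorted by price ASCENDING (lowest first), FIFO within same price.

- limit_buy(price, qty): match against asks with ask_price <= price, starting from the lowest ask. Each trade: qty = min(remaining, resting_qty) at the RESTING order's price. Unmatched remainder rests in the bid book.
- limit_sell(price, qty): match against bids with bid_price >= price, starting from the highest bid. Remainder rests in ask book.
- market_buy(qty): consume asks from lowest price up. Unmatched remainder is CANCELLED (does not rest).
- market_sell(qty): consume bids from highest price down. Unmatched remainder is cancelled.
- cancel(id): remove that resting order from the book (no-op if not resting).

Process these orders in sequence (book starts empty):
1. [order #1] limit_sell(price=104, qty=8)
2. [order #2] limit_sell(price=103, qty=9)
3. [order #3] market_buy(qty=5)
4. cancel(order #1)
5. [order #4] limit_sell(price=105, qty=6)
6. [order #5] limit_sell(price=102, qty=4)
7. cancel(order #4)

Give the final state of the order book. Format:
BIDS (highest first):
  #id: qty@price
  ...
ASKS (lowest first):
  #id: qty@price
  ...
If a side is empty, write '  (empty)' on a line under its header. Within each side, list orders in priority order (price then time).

After op 1 [order #1] limit_sell(price=104, qty=8): fills=none; bids=[-] asks=[#1:8@104]
After op 2 [order #2] limit_sell(price=103, qty=9): fills=none; bids=[-] asks=[#2:9@103 #1:8@104]
After op 3 [order #3] market_buy(qty=5): fills=#3x#2:5@103; bids=[-] asks=[#2:4@103 #1:8@104]
After op 4 cancel(order #1): fills=none; bids=[-] asks=[#2:4@103]
After op 5 [order #4] limit_sell(price=105, qty=6): fills=none; bids=[-] asks=[#2:4@103 #4:6@105]
After op 6 [order #5] limit_sell(price=102, qty=4): fills=none; bids=[-] asks=[#5:4@102 #2:4@103 #4:6@105]
After op 7 cancel(order #4): fills=none; bids=[-] asks=[#5:4@102 #2:4@103]

Answer: BIDS (highest first):
  (empty)
ASKS (lowest first):
  #5: 4@102
  #2: 4@103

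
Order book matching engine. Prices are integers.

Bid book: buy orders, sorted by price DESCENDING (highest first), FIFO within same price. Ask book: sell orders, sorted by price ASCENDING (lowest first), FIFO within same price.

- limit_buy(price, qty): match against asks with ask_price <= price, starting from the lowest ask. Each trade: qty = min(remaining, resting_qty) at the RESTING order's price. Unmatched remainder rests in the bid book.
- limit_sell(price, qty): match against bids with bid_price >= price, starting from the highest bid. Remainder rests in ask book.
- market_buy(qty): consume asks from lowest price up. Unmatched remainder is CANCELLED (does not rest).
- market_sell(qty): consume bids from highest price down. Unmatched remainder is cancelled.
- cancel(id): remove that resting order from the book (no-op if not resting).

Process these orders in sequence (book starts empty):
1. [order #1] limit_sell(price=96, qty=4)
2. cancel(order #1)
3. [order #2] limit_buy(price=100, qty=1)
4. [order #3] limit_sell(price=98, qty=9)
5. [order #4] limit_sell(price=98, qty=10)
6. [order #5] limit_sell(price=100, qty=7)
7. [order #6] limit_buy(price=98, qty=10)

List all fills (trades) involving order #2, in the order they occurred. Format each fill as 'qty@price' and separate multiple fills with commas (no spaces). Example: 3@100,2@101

Answer: 1@100

Derivation:
After op 1 [order #1] limit_sell(price=96, qty=4): fills=none; bids=[-] asks=[#1:4@96]
After op 2 cancel(order #1): fills=none; bids=[-] asks=[-]
After op 3 [order #2] limit_buy(price=100, qty=1): fills=none; bids=[#2:1@100] asks=[-]
After op 4 [order #3] limit_sell(price=98, qty=9): fills=#2x#3:1@100; bids=[-] asks=[#3:8@98]
After op 5 [order #4] limit_sell(price=98, qty=10): fills=none; bids=[-] asks=[#3:8@98 #4:10@98]
After op 6 [order #5] limit_sell(price=100, qty=7): fills=none; bids=[-] asks=[#3:8@98 #4:10@98 #5:7@100]
After op 7 [order #6] limit_buy(price=98, qty=10): fills=#6x#3:8@98 #6x#4:2@98; bids=[-] asks=[#4:8@98 #5:7@100]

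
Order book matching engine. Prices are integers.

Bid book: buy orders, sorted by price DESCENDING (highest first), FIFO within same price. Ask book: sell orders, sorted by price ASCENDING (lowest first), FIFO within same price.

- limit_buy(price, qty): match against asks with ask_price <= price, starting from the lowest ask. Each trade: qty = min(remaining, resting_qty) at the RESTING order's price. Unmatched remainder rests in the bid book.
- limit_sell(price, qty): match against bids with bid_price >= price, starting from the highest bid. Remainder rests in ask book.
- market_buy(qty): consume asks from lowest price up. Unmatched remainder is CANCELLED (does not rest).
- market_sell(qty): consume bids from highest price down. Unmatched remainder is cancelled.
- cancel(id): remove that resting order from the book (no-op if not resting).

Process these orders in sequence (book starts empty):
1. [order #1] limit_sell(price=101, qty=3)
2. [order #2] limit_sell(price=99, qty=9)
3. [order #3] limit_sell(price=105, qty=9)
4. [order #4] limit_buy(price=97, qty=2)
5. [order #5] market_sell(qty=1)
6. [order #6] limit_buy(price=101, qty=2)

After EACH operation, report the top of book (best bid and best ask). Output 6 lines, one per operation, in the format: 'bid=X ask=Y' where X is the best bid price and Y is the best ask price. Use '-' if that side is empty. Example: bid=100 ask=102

After op 1 [order #1] limit_sell(price=101, qty=3): fills=none; bids=[-] asks=[#1:3@101]
After op 2 [order #2] limit_sell(price=99, qty=9): fills=none; bids=[-] asks=[#2:9@99 #1:3@101]
After op 3 [order #3] limit_sell(price=105, qty=9): fills=none; bids=[-] asks=[#2:9@99 #1:3@101 #3:9@105]
After op 4 [order #4] limit_buy(price=97, qty=2): fills=none; bids=[#4:2@97] asks=[#2:9@99 #1:3@101 #3:9@105]
After op 5 [order #5] market_sell(qty=1): fills=#4x#5:1@97; bids=[#4:1@97] asks=[#2:9@99 #1:3@101 #3:9@105]
After op 6 [order #6] limit_buy(price=101, qty=2): fills=#6x#2:2@99; bids=[#4:1@97] asks=[#2:7@99 #1:3@101 #3:9@105]

Answer: bid=- ask=101
bid=- ask=99
bid=- ask=99
bid=97 ask=99
bid=97 ask=99
bid=97 ask=99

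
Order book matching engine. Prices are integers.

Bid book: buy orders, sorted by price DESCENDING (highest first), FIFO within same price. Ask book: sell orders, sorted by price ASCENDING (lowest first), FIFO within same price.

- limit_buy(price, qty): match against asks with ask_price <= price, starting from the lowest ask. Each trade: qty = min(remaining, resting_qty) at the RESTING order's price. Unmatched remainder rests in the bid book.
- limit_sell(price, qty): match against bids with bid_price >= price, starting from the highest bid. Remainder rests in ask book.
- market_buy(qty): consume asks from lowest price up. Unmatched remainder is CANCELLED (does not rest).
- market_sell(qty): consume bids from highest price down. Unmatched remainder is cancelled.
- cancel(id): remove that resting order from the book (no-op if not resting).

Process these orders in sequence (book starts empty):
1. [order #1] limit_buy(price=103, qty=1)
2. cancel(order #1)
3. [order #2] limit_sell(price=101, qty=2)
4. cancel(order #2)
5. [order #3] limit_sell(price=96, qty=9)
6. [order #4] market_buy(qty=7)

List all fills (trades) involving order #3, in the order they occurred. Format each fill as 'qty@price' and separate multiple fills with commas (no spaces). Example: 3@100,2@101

After op 1 [order #1] limit_buy(price=103, qty=1): fills=none; bids=[#1:1@103] asks=[-]
After op 2 cancel(order #1): fills=none; bids=[-] asks=[-]
After op 3 [order #2] limit_sell(price=101, qty=2): fills=none; bids=[-] asks=[#2:2@101]
After op 4 cancel(order #2): fills=none; bids=[-] asks=[-]
After op 5 [order #3] limit_sell(price=96, qty=9): fills=none; bids=[-] asks=[#3:9@96]
After op 6 [order #4] market_buy(qty=7): fills=#4x#3:7@96; bids=[-] asks=[#3:2@96]

Answer: 7@96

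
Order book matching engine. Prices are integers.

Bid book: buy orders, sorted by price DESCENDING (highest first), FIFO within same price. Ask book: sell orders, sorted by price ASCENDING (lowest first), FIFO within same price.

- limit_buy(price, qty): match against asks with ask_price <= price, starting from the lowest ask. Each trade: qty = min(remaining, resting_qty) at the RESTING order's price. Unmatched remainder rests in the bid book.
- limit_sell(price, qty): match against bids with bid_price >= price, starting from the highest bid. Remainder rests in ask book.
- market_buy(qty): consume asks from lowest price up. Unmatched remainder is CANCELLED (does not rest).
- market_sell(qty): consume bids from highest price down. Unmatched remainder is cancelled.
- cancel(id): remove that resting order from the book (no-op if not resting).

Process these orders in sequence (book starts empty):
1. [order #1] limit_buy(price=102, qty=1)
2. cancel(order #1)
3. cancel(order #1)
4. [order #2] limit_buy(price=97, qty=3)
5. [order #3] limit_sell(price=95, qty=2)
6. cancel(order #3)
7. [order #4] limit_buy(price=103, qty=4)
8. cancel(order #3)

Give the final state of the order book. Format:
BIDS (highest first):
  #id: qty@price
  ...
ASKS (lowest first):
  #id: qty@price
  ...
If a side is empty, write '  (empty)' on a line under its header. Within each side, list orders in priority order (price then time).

After op 1 [order #1] limit_buy(price=102, qty=1): fills=none; bids=[#1:1@102] asks=[-]
After op 2 cancel(order #1): fills=none; bids=[-] asks=[-]
After op 3 cancel(order #1): fills=none; bids=[-] asks=[-]
After op 4 [order #2] limit_buy(price=97, qty=3): fills=none; bids=[#2:3@97] asks=[-]
After op 5 [order #3] limit_sell(price=95, qty=2): fills=#2x#3:2@97; bids=[#2:1@97] asks=[-]
After op 6 cancel(order #3): fills=none; bids=[#2:1@97] asks=[-]
After op 7 [order #4] limit_buy(price=103, qty=4): fills=none; bids=[#4:4@103 #2:1@97] asks=[-]
After op 8 cancel(order #3): fills=none; bids=[#4:4@103 #2:1@97] asks=[-]

Answer: BIDS (highest first):
  #4: 4@103
  #2: 1@97
ASKS (lowest first):
  (empty)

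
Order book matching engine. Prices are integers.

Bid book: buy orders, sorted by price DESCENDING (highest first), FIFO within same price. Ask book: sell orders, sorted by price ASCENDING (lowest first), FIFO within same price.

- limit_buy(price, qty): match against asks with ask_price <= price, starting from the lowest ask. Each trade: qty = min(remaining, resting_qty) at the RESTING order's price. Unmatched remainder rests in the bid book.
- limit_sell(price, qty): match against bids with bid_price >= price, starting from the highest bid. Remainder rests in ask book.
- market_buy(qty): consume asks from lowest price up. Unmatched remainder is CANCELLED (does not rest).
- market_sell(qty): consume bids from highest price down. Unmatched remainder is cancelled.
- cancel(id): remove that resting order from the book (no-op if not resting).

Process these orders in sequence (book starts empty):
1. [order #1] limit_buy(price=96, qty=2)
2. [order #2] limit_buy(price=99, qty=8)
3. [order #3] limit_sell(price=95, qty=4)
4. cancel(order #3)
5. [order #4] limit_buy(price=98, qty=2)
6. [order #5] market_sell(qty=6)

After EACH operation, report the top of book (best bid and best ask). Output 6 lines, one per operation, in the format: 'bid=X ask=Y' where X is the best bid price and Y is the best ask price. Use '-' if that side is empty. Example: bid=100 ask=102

After op 1 [order #1] limit_buy(price=96, qty=2): fills=none; bids=[#1:2@96] asks=[-]
After op 2 [order #2] limit_buy(price=99, qty=8): fills=none; bids=[#2:8@99 #1:2@96] asks=[-]
After op 3 [order #3] limit_sell(price=95, qty=4): fills=#2x#3:4@99; bids=[#2:4@99 #1:2@96] asks=[-]
After op 4 cancel(order #3): fills=none; bids=[#2:4@99 #1:2@96] asks=[-]
After op 5 [order #4] limit_buy(price=98, qty=2): fills=none; bids=[#2:4@99 #4:2@98 #1:2@96] asks=[-]
After op 6 [order #5] market_sell(qty=6): fills=#2x#5:4@99 #4x#5:2@98; bids=[#1:2@96] asks=[-]

Answer: bid=96 ask=-
bid=99 ask=-
bid=99 ask=-
bid=99 ask=-
bid=99 ask=-
bid=96 ask=-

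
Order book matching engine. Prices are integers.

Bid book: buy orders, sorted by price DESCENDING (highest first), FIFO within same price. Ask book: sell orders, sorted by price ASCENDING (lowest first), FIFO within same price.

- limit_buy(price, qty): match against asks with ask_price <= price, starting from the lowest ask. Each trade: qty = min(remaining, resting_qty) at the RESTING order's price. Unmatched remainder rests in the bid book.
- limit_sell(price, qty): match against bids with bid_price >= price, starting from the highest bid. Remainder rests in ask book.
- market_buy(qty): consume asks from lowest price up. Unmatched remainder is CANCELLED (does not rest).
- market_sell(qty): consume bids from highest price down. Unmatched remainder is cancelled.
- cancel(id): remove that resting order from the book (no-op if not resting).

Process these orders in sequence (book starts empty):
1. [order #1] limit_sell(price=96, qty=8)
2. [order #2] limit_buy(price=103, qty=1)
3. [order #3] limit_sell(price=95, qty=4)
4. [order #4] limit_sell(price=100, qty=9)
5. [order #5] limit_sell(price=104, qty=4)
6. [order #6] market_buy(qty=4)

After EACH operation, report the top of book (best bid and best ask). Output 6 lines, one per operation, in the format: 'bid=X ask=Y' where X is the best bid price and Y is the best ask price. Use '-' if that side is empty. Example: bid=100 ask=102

After op 1 [order #1] limit_sell(price=96, qty=8): fills=none; bids=[-] asks=[#1:8@96]
After op 2 [order #2] limit_buy(price=103, qty=1): fills=#2x#1:1@96; bids=[-] asks=[#1:7@96]
After op 3 [order #3] limit_sell(price=95, qty=4): fills=none; bids=[-] asks=[#3:4@95 #1:7@96]
After op 4 [order #4] limit_sell(price=100, qty=9): fills=none; bids=[-] asks=[#3:4@95 #1:7@96 #4:9@100]
After op 5 [order #5] limit_sell(price=104, qty=4): fills=none; bids=[-] asks=[#3:4@95 #1:7@96 #4:9@100 #5:4@104]
After op 6 [order #6] market_buy(qty=4): fills=#6x#3:4@95; bids=[-] asks=[#1:7@96 #4:9@100 #5:4@104]

Answer: bid=- ask=96
bid=- ask=96
bid=- ask=95
bid=- ask=95
bid=- ask=95
bid=- ask=96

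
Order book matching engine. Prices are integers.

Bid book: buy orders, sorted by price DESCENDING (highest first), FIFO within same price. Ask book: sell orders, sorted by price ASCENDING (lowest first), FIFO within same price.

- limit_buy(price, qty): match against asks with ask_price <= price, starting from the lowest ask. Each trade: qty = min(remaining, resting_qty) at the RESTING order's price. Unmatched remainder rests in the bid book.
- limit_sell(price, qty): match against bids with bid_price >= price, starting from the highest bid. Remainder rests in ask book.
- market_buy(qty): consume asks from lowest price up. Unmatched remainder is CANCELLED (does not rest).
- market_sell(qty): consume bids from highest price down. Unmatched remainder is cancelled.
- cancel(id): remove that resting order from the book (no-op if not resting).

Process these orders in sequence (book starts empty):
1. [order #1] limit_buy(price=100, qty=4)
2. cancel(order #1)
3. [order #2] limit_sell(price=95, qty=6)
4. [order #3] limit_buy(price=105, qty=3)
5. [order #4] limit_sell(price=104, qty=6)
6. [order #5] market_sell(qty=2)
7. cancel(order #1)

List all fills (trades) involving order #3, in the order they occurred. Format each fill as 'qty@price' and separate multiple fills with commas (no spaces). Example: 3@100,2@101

Answer: 3@95

Derivation:
After op 1 [order #1] limit_buy(price=100, qty=4): fills=none; bids=[#1:4@100] asks=[-]
After op 2 cancel(order #1): fills=none; bids=[-] asks=[-]
After op 3 [order #2] limit_sell(price=95, qty=6): fills=none; bids=[-] asks=[#2:6@95]
After op 4 [order #3] limit_buy(price=105, qty=3): fills=#3x#2:3@95; bids=[-] asks=[#2:3@95]
After op 5 [order #4] limit_sell(price=104, qty=6): fills=none; bids=[-] asks=[#2:3@95 #4:6@104]
After op 6 [order #5] market_sell(qty=2): fills=none; bids=[-] asks=[#2:3@95 #4:6@104]
After op 7 cancel(order #1): fills=none; bids=[-] asks=[#2:3@95 #4:6@104]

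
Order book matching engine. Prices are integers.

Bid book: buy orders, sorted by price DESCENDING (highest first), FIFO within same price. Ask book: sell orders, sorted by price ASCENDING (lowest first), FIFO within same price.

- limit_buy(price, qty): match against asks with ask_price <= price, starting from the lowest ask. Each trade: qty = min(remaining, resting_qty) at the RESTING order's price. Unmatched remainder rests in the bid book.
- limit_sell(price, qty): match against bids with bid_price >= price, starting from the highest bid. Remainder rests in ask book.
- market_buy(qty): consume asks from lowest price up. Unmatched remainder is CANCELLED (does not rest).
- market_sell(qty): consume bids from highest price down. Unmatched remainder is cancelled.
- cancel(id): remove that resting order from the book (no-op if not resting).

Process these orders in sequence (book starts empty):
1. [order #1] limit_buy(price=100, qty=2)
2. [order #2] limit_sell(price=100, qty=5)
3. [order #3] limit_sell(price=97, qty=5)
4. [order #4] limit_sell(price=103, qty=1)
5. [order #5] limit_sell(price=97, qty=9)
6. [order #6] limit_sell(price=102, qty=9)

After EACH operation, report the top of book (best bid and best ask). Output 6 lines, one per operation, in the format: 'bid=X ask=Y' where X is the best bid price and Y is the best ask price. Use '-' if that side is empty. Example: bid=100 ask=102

After op 1 [order #1] limit_buy(price=100, qty=2): fills=none; bids=[#1:2@100] asks=[-]
After op 2 [order #2] limit_sell(price=100, qty=5): fills=#1x#2:2@100; bids=[-] asks=[#2:3@100]
After op 3 [order #3] limit_sell(price=97, qty=5): fills=none; bids=[-] asks=[#3:5@97 #2:3@100]
After op 4 [order #4] limit_sell(price=103, qty=1): fills=none; bids=[-] asks=[#3:5@97 #2:3@100 #4:1@103]
After op 5 [order #5] limit_sell(price=97, qty=9): fills=none; bids=[-] asks=[#3:5@97 #5:9@97 #2:3@100 #4:1@103]
After op 6 [order #6] limit_sell(price=102, qty=9): fills=none; bids=[-] asks=[#3:5@97 #5:9@97 #2:3@100 #6:9@102 #4:1@103]

Answer: bid=100 ask=-
bid=- ask=100
bid=- ask=97
bid=- ask=97
bid=- ask=97
bid=- ask=97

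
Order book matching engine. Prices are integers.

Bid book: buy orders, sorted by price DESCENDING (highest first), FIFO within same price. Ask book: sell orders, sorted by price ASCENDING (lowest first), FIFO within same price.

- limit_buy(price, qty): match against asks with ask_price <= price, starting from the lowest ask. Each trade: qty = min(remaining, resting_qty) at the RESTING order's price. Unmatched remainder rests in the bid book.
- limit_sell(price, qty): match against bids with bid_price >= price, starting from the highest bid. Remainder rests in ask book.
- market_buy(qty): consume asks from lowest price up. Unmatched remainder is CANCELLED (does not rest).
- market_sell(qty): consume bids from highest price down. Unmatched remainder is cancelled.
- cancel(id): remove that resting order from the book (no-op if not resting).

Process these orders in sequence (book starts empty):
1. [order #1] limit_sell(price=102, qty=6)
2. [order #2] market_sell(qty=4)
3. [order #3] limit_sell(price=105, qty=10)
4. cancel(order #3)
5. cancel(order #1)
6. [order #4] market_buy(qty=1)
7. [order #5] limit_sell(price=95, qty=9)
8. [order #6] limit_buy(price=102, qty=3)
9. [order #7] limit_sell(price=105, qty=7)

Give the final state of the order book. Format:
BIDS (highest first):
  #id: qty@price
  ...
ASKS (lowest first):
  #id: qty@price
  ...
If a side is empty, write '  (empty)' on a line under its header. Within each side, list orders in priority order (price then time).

Answer: BIDS (highest first):
  (empty)
ASKS (lowest first):
  #5: 6@95
  #7: 7@105

Derivation:
After op 1 [order #1] limit_sell(price=102, qty=6): fills=none; bids=[-] asks=[#1:6@102]
After op 2 [order #2] market_sell(qty=4): fills=none; bids=[-] asks=[#1:6@102]
After op 3 [order #3] limit_sell(price=105, qty=10): fills=none; bids=[-] asks=[#1:6@102 #3:10@105]
After op 4 cancel(order #3): fills=none; bids=[-] asks=[#1:6@102]
After op 5 cancel(order #1): fills=none; bids=[-] asks=[-]
After op 6 [order #4] market_buy(qty=1): fills=none; bids=[-] asks=[-]
After op 7 [order #5] limit_sell(price=95, qty=9): fills=none; bids=[-] asks=[#5:9@95]
After op 8 [order #6] limit_buy(price=102, qty=3): fills=#6x#5:3@95; bids=[-] asks=[#5:6@95]
After op 9 [order #7] limit_sell(price=105, qty=7): fills=none; bids=[-] asks=[#5:6@95 #7:7@105]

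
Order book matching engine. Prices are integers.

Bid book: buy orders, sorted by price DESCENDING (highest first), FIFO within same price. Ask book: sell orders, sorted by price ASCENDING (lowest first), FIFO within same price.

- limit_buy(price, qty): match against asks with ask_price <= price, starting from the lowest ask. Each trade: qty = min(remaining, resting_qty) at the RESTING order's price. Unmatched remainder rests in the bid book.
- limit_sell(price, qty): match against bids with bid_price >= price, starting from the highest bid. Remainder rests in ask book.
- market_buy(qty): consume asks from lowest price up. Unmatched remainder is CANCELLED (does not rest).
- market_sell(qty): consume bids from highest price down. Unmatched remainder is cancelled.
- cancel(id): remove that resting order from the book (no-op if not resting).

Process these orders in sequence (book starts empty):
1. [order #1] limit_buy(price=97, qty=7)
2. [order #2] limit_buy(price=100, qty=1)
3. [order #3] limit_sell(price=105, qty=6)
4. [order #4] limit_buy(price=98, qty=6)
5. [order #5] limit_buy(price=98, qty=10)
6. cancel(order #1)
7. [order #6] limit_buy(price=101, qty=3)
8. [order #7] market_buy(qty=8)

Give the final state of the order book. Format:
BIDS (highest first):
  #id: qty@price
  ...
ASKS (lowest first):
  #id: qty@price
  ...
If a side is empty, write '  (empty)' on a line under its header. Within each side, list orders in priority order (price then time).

After op 1 [order #1] limit_buy(price=97, qty=7): fills=none; bids=[#1:7@97] asks=[-]
After op 2 [order #2] limit_buy(price=100, qty=1): fills=none; bids=[#2:1@100 #1:7@97] asks=[-]
After op 3 [order #3] limit_sell(price=105, qty=6): fills=none; bids=[#2:1@100 #1:7@97] asks=[#3:6@105]
After op 4 [order #4] limit_buy(price=98, qty=6): fills=none; bids=[#2:1@100 #4:6@98 #1:7@97] asks=[#3:6@105]
After op 5 [order #5] limit_buy(price=98, qty=10): fills=none; bids=[#2:1@100 #4:6@98 #5:10@98 #1:7@97] asks=[#3:6@105]
After op 6 cancel(order #1): fills=none; bids=[#2:1@100 #4:6@98 #5:10@98] asks=[#3:6@105]
After op 7 [order #6] limit_buy(price=101, qty=3): fills=none; bids=[#6:3@101 #2:1@100 #4:6@98 #5:10@98] asks=[#3:6@105]
After op 8 [order #7] market_buy(qty=8): fills=#7x#3:6@105; bids=[#6:3@101 #2:1@100 #4:6@98 #5:10@98] asks=[-]

Answer: BIDS (highest first):
  #6: 3@101
  #2: 1@100
  #4: 6@98
  #5: 10@98
ASKS (lowest first):
  (empty)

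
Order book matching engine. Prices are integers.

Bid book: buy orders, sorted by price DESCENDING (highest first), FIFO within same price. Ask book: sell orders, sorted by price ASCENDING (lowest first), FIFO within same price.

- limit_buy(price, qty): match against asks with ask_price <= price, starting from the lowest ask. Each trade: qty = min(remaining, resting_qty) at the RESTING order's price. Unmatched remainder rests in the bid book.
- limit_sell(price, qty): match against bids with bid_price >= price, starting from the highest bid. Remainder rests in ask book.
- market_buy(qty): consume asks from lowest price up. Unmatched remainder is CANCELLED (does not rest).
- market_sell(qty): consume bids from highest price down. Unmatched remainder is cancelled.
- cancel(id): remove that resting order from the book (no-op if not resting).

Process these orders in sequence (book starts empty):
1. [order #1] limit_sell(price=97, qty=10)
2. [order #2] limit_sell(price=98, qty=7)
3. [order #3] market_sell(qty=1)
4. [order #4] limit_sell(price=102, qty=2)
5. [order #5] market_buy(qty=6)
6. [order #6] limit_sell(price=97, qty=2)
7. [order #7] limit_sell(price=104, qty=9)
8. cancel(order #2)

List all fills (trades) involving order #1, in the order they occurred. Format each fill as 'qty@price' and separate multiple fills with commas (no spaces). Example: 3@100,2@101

After op 1 [order #1] limit_sell(price=97, qty=10): fills=none; bids=[-] asks=[#1:10@97]
After op 2 [order #2] limit_sell(price=98, qty=7): fills=none; bids=[-] asks=[#1:10@97 #2:7@98]
After op 3 [order #3] market_sell(qty=1): fills=none; bids=[-] asks=[#1:10@97 #2:7@98]
After op 4 [order #4] limit_sell(price=102, qty=2): fills=none; bids=[-] asks=[#1:10@97 #2:7@98 #4:2@102]
After op 5 [order #5] market_buy(qty=6): fills=#5x#1:6@97; bids=[-] asks=[#1:4@97 #2:7@98 #4:2@102]
After op 6 [order #6] limit_sell(price=97, qty=2): fills=none; bids=[-] asks=[#1:4@97 #6:2@97 #2:7@98 #4:2@102]
After op 7 [order #7] limit_sell(price=104, qty=9): fills=none; bids=[-] asks=[#1:4@97 #6:2@97 #2:7@98 #4:2@102 #7:9@104]
After op 8 cancel(order #2): fills=none; bids=[-] asks=[#1:4@97 #6:2@97 #4:2@102 #7:9@104]

Answer: 6@97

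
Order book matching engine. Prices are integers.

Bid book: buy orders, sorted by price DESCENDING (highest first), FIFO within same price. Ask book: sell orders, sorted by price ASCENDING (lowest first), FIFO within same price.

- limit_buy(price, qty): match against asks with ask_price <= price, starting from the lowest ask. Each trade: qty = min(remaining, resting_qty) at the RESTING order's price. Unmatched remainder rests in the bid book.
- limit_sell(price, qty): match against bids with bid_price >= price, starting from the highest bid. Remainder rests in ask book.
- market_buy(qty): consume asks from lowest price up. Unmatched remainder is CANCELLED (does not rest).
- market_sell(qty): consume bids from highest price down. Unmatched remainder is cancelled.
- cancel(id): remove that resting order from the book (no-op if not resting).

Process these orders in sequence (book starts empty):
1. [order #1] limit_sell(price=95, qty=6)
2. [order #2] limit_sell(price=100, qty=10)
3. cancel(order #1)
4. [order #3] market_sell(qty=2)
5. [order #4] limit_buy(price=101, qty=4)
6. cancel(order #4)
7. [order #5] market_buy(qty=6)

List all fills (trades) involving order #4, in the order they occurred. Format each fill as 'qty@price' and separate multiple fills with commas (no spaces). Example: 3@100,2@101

After op 1 [order #1] limit_sell(price=95, qty=6): fills=none; bids=[-] asks=[#1:6@95]
After op 2 [order #2] limit_sell(price=100, qty=10): fills=none; bids=[-] asks=[#1:6@95 #2:10@100]
After op 3 cancel(order #1): fills=none; bids=[-] asks=[#2:10@100]
After op 4 [order #3] market_sell(qty=2): fills=none; bids=[-] asks=[#2:10@100]
After op 5 [order #4] limit_buy(price=101, qty=4): fills=#4x#2:4@100; bids=[-] asks=[#2:6@100]
After op 6 cancel(order #4): fills=none; bids=[-] asks=[#2:6@100]
After op 7 [order #5] market_buy(qty=6): fills=#5x#2:6@100; bids=[-] asks=[-]

Answer: 4@100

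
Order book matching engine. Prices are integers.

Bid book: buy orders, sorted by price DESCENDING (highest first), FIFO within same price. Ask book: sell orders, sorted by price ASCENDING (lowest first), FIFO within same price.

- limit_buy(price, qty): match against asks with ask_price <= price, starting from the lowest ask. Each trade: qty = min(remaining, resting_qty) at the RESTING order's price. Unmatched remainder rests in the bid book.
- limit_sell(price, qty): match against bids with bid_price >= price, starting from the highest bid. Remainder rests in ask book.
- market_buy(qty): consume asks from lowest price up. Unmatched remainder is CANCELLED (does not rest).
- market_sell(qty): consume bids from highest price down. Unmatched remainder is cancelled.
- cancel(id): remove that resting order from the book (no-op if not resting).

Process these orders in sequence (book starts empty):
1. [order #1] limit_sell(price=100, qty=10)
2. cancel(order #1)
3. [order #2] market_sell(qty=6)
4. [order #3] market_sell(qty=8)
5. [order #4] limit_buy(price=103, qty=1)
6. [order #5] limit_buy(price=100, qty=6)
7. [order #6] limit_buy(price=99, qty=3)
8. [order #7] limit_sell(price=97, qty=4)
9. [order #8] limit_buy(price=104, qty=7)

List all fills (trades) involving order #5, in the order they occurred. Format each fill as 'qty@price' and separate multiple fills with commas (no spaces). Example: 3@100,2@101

Answer: 3@100

Derivation:
After op 1 [order #1] limit_sell(price=100, qty=10): fills=none; bids=[-] asks=[#1:10@100]
After op 2 cancel(order #1): fills=none; bids=[-] asks=[-]
After op 3 [order #2] market_sell(qty=6): fills=none; bids=[-] asks=[-]
After op 4 [order #3] market_sell(qty=8): fills=none; bids=[-] asks=[-]
After op 5 [order #4] limit_buy(price=103, qty=1): fills=none; bids=[#4:1@103] asks=[-]
After op 6 [order #5] limit_buy(price=100, qty=6): fills=none; bids=[#4:1@103 #5:6@100] asks=[-]
After op 7 [order #6] limit_buy(price=99, qty=3): fills=none; bids=[#4:1@103 #5:6@100 #6:3@99] asks=[-]
After op 8 [order #7] limit_sell(price=97, qty=4): fills=#4x#7:1@103 #5x#7:3@100; bids=[#5:3@100 #6:3@99] asks=[-]
After op 9 [order #8] limit_buy(price=104, qty=7): fills=none; bids=[#8:7@104 #5:3@100 #6:3@99] asks=[-]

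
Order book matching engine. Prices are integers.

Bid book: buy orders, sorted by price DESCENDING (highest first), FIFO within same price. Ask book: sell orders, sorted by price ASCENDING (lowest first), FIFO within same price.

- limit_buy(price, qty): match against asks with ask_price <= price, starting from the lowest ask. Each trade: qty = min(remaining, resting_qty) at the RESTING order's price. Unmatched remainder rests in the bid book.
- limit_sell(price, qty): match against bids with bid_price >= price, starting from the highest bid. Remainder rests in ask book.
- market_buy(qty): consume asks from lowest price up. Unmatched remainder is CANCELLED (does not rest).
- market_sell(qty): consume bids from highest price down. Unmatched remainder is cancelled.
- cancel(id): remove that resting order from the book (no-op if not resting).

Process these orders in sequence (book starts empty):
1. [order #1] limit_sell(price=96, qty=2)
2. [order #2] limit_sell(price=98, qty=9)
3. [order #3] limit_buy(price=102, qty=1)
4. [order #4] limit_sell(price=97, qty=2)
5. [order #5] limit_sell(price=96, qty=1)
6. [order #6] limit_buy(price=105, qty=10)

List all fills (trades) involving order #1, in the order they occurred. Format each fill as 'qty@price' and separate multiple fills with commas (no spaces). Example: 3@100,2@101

After op 1 [order #1] limit_sell(price=96, qty=2): fills=none; bids=[-] asks=[#1:2@96]
After op 2 [order #2] limit_sell(price=98, qty=9): fills=none; bids=[-] asks=[#1:2@96 #2:9@98]
After op 3 [order #3] limit_buy(price=102, qty=1): fills=#3x#1:1@96; bids=[-] asks=[#1:1@96 #2:9@98]
After op 4 [order #4] limit_sell(price=97, qty=2): fills=none; bids=[-] asks=[#1:1@96 #4:2@97 #2:9@98]
After op 5 [order #5] limit_sell(price=96, qty=1): fills=none; bids=[-] asks=[#1:1@96 #5:1@96 #4:2@97 #2:9@98]
After op 6 [order #6] limit_buy(price=105, qty=10): fills=#6x#1:1@96 #6x#5:1@96 #6x#4:2@97 #6x#2:6@98; bids=[-] asks=[#2:3@98]

Answer: 1@96,1@96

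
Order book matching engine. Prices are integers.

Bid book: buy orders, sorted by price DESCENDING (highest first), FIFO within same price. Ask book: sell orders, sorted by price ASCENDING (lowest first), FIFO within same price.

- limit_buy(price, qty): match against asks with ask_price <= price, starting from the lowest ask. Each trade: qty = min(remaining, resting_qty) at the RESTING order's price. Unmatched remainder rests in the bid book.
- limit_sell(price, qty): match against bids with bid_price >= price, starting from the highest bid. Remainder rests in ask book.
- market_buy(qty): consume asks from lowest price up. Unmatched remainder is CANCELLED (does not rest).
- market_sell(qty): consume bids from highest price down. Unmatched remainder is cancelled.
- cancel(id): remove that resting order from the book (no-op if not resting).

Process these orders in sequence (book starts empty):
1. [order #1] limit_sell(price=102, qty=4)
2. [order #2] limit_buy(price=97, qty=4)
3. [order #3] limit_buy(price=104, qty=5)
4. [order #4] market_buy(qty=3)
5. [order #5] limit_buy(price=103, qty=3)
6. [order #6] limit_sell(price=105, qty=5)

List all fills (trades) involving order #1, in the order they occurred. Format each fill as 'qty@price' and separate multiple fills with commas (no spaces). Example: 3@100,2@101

Answer: 4@102

Derivation:
After op 1 [order #1] limit_sell(price=102, qty=4): fills=none; bids=[-] asks=[#1:4@102]
After op 2 [order #2] limit_buy(price=97, qty=4): fills=none; bids=[#2:4@97] asks=[#1:4@102]
After op 3 [order #3] limit_buy(price=104, qty=5): fills=#3x#1:4@102; bids=[#3:1@104 #2:4@97] asks=[-]
After op 4 [order #4] market_buy(qty=3): fills=none; bids=[#3:1@104 #2:4@97] asks=[-]
After op 5 [order #5] limit_buy(price=103, qty=3): fills=none; bids=[#3:1@104 #5:3@103 #2:4@97] asks=[-]
After op 6 [order #6] limit_sell(price=105, qty=5): fills=none; bids=[#3:1@104 #5:3@103 #2:4@97] asks=[#6:5@105]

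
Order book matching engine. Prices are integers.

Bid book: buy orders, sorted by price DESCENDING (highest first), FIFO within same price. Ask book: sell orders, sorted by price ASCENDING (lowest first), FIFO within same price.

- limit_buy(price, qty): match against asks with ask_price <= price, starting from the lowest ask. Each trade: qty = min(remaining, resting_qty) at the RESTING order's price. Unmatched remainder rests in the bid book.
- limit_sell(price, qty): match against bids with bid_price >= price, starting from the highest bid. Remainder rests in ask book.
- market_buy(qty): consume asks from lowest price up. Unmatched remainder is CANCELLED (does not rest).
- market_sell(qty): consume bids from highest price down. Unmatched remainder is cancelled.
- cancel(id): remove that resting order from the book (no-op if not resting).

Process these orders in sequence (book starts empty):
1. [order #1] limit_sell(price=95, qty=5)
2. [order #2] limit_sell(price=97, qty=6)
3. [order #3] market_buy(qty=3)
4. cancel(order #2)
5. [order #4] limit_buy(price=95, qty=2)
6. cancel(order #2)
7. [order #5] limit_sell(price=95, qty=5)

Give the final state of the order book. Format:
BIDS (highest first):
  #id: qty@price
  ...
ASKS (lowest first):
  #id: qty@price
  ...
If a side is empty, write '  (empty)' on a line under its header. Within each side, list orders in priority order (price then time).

After op 1 [order #1] limit_sell(price=95, qty=5): fills=none; bids=[-] asks=[#1:5@95]
After op 2 [order #2] limit_sell(price=97, qty=6): fills=none; bids=[-] asks=[#1:5@95 #2:6@97]
After op 3 [order #3] market_buy(qty=3): fills=#3x#1:3@95; bids=[-] asks=[#1:2@95 #2:6@97]
After op 4 cancel(order #2): fills=none; bids=[-] asks=[#1:2@95]
After op 5 [order #4] limit_buy(price=95, qty=2): fills=#4x#1:2@95; bids=[-] asks=[-]
After op 6 cancel(order #2): fills=none; bids=[-] asks=[-]
After op 7 [order #5] limit_sell(price=95, qty=5): fills=none; bids=[-] asks=[#5:5@95]

Answer: BIDS (highest first):
  (empty)
ASKS (lowest first):
  #5: 5@95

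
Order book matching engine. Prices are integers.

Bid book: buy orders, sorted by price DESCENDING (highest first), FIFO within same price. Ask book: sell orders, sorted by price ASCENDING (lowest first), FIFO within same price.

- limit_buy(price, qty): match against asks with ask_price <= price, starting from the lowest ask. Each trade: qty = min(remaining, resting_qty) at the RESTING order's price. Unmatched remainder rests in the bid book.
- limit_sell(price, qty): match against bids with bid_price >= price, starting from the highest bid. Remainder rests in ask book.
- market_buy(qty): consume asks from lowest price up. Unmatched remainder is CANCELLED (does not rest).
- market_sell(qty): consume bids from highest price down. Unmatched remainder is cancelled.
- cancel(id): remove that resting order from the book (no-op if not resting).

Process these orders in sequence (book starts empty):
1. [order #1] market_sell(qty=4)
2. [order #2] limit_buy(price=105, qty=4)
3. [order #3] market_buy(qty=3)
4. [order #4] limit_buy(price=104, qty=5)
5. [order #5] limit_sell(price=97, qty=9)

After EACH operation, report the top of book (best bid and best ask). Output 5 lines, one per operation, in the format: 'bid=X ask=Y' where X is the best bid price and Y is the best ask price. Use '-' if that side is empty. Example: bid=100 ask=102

After op 1 [order #1] market_sell(qty=4): fills=none; bids=[-] asks=[-]
After op 2 [order #2] limit_buy(price=105, qty=4): fills=none; bids=[#2:4@105] asks=[-]
After op 3 [order #3] market_buy(qty=3): fills=none; bids=[#2:4@105] asks=[-]
After op 4 [order #4] limit_buy(price=104, qty=5): fills=none; bids=[#2:4@105 #4:5@104] asks=[-]
After op 5 [order #5] limit_sell(price=97, qty=9): fills=#2x#5:4@105 #4x#5:5@104; bids=[-] asks=[-]

Answer: bid=- ask=-
bid=105 ask=-
bid=105 ask=-
bid=105 ask=-
bid=- ask=-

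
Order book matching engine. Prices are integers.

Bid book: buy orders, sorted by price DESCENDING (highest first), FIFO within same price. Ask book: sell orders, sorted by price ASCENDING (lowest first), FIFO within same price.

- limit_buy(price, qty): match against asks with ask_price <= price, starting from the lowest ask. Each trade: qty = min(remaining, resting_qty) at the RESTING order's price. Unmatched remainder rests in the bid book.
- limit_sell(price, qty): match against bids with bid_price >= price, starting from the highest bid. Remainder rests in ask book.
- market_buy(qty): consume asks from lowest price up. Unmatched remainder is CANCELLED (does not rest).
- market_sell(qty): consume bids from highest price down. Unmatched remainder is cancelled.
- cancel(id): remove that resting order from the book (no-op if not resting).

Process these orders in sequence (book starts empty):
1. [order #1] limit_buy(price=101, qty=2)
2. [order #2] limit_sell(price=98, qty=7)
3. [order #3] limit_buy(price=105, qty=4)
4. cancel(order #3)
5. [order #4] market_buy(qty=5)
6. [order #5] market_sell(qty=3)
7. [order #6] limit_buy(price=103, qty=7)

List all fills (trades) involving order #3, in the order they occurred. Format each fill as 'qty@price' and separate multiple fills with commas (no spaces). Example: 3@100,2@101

After op 1 [order #1] limit_buy(price=101, qty=2): fills=none; bids=[#1:2@101] asks=[-]
After op 2 [order #2] limit_sell(price=98, qty=7): fills=#1x#2:2@101; bids=[-] asks=[#2:5@98]
After op 3 [order #3] limit_buy(price=105, qty=4): fills=#3x#2:4@98; bids=[-] asks=[#2:1@98]
After op 4 cancel(order #3): fills=none; bids=[-] asks=[#2:1@98]
After op 5 [order #4] market_buy(qty=5): fills=#4x#2:1@98; bids=[-] asks=[-]
After op 6 [order #5] market_sell(qty=3): fills=none; bids=[-] asks=[-]
After op 7 [order #6] limit_buy(price=103, qty=7): fills=none; bids=[#6:7@103] asks=[-]

Answer: 4@98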